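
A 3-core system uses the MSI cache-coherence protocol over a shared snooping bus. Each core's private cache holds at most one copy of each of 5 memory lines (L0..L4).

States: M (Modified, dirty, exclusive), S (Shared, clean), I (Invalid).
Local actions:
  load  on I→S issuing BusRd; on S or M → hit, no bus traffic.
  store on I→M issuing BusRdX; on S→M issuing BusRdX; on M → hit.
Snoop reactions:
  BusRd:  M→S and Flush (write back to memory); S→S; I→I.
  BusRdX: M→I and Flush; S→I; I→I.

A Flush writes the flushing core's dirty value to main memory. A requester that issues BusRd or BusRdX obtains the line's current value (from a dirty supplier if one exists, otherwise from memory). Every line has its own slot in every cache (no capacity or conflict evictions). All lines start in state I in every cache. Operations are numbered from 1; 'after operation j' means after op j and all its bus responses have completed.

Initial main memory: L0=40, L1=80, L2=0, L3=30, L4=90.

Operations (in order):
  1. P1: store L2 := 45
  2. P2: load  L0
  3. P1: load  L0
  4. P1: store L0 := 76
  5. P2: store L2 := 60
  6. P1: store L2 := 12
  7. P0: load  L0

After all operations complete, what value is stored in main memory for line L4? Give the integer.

step 1: P1: store L2 := 45  ⟶  IMI  (L2)  txn=BusRdX  M[L2]=0
step 2: P2: load  L0  ⟶  IIS  (L0)  txn=BusRd  M[L0]=40
step 3: P1: load  L0  ⟶  ISS  (L0)  txn=BusRd  M[L0]=40
step 4: P1: store L0 := 76  ⟶  IMI  (L0)  txn=BusRdX  M[L0]=40
step 5: P2: store L2 := 60  ⟶  IIM  (L2)  txn=BusRdX+Flush  M[L2]=45
step 6: P1: store L2 := 12  ⟶  IMI  (L2)  txn=BusRdX+Flush  M[L2]=60
step 7: P0: load  L0  ⟶  SSI  (L0)  txn=BusRd+Flush  M[L0]=76

memory[L4] = 90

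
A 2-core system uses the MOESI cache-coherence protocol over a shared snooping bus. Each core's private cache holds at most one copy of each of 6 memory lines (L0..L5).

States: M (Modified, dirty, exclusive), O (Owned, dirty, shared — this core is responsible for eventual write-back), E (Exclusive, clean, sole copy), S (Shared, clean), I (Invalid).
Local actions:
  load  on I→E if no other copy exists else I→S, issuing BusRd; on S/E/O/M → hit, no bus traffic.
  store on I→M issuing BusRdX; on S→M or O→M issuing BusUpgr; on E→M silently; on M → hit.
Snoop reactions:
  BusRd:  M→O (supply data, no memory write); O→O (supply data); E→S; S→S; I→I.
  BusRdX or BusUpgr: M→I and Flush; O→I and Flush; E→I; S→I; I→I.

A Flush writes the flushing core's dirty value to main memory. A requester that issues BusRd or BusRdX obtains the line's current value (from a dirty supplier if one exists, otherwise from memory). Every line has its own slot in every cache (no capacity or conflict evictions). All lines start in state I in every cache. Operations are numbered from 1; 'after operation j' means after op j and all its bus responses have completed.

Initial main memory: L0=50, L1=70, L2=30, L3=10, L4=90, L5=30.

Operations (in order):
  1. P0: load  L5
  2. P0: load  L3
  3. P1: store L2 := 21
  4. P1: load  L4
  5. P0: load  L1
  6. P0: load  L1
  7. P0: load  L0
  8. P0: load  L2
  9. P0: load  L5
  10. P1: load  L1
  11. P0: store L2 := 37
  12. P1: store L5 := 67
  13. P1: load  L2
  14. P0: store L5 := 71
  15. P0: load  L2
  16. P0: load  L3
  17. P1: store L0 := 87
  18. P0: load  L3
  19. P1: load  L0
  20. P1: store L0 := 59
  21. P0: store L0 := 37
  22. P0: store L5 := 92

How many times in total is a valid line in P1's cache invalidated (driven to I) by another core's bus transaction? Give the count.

invalidations = 3

1. P0: load  L5  bus=[BusRd]  L5: P0=E P1=I  mem[L5]=30
2. P0: load  L3  bus=[BusRd]  L3: P0=E P1=I  mem[L3]=10
3. P1: store L2 := 21  bus=[BusRdX]  L2: P0=I P1=M  mem[L2]=30
4. P1: load  L4  bus=[BusRd]  L4: P0=I P1=E  mem[L4]=90
5. P0: load  L1  bus=[BusRd]  L1: P0=E P1=I  mem[L1]=70
6. P0: load  L1  bus=[-]  L1: P0=E P1=I  mem[L1]=70
7. P0: load  L0  bus=[BusRd]  L0: P0=E P1=I  mem[L0]=50
8. P0: load  L2  bus=[BusRd]  L2: P0=S P1=O  mem[L2]=30
9. P0: load  L5  bus=[-]  L5: P0=E P1=I  mem[L5]=30
10. P1: load  L1  bus=[BusRd]  L1: P0=S P1=S  mem[L1]=70
11. P0: store L2 := 37  bus=[BusUpgr,Flush]  L2: P0=M P1=I  mem[L2]=21
12. P1: store L5 := 67  bus=[BusRdX]  L5: P0=I P1=M  mem[L5]=30
13. P1: load  L2  bus=[BusRd]  L2: P0=O P1=S  mem[L2]=21
14. P0: store L5 := 71  bus=[BusRdX,Flush]  L5: P0=M P1=I  mem[L5]=67
15. P0: load  L2  bus=[-]  L2: P0=O P1=S  mem[L2]=21
16. P0: load  L3  bus=[-]  L3: P0=E P1=I  mem[L3]=10
17. P1: store L0 := 87  bus=[BusRdX]  L0: P0=I P1=M  mem[L0]=50
18. P0: load  L3  bus=[-]  L3: P0=E P1=I  mem[L3]=10
19. P1: load  L0  bus=[-]  L0: P0=I P1=M  mem[L0]=50
20. P1: store L0 := 59  bus=[-]  L0: P0=I P1=M  mem[L0]=50
21. P0: store L0 := 37  bus=[BusRdX,Flush]  L0: P0=M P1=I  mem[L0]=59
22. P0: store L5 := 92  bus=[-]  L5: P0=M P1=I  mem[L5]=67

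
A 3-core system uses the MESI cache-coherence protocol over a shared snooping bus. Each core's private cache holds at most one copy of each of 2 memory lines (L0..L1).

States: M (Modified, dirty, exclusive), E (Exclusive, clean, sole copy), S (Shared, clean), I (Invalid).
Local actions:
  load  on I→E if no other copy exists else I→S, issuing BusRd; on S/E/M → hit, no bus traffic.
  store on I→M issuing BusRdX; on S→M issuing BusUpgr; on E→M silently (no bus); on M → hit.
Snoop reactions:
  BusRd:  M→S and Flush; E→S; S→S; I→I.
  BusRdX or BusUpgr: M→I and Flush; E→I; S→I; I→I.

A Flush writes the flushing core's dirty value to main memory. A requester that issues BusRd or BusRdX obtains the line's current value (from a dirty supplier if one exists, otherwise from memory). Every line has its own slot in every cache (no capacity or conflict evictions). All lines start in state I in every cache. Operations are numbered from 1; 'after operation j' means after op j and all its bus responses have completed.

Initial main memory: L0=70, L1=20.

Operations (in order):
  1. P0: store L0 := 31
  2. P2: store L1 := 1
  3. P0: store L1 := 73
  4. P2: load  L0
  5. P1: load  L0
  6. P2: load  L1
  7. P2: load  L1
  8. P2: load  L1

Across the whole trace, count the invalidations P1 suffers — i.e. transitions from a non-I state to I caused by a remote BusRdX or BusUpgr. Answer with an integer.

invalidations = 0

  op1 P0: store L0 := 31 → M/I/I on L0; bus BusRdX; mem=70
  op2 P2: store L1 := 1 → I/I/M on L1; bus BusRdX; mem=20
  op3 P0: store L1 := 73 → M/I/I on L1; bus BusRdX Flush; mem=1
  op4 P2: load  L0 → S/I/S on L0; bus BusRd Flush; mem=31
  op5 P1: load  L0 → S/S/S on L0; bus BusRd; mem=31
  op6 P2: load  L1 → S/I/S on L1; bus BusRd Flush; mem=73
  op7 P2: load  L1 → S/I/S on L1; bus (none); mem=73
  op8 P2: load  L1 → S/I/S on L1; bus (none); mem=73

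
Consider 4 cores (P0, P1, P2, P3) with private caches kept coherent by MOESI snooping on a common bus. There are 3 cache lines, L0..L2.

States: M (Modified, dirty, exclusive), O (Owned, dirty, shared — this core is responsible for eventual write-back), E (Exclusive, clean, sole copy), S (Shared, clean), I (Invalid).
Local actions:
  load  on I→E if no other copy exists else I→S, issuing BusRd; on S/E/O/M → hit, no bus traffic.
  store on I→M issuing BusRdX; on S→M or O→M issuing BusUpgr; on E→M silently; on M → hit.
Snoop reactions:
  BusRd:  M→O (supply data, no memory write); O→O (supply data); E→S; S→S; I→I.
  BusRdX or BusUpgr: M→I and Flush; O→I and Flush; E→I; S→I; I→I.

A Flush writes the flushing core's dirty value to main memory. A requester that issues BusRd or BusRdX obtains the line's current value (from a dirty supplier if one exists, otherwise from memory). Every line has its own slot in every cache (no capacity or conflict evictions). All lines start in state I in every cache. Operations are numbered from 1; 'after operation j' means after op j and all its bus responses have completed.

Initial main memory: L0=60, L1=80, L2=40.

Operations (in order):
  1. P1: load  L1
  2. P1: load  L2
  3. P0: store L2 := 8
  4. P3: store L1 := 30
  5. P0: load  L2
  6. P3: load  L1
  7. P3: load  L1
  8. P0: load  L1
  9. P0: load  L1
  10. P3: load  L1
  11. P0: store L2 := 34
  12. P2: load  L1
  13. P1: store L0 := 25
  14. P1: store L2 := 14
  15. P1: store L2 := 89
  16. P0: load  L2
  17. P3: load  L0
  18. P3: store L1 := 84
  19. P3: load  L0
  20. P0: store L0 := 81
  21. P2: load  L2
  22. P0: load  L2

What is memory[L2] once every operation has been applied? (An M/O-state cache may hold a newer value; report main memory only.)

memory[L2] = 34

[1] P1: load  L1 | P0:I, P1:E(80), P2:I, P3:I | bus: BusRd
[2] P1: load  L2 | P0:I, P1:E(40), P2:I, P3:I | bus: BusRd
[3] P0: store L2 := 8 | P0:M(8), P1:I, P2:I, P3:I | bus: BusRdX
[4] P3: store L1 := 30 | P0:I, P1:I, P2:I, P3:M(30) | bus: BusRdX
[5] P0: load  L2 | P0:M(8), P1:I, P2:I, P3:I | bus: none
[6] P3: load  L1 | P0:I, P1:I, P2:I, P3:M(30) | bus: none
[7] P3: load  L1 | P0:I, P1:I, P2:I, P3:M(30) | bus: none
[8] P0: load  L1 | P0:S(30), P1:I, P2:I, P3:O(30) | bus: BusRd
[9] P0: load  L1 | P0:S(30), P1:I, P2:I, P3:O(30) | bus: none
[10] P3: load  L1 | P0:S(30), P1:I, P2:I, P3:O(30) | bus: none
[11] P0: store L2 := 34 | P0:M(34), P1:I, P2:I, P3:I | bus: none
[12] P2: load  L1 | P0:S(30), P1:I, P2:S(30), P3:O(30) | bus: BusRd
[13] P1: store L0 := 25 | P0:I, P1:M(25), P2:I, P3:I | bus: BusRdX
[14] P1: store L2 := 14 | P0:I, P1:M(14), P2:I, P3:I | bus: BusRdX,Flush
[15] P1: store L2 := 89 | P0:I, P1:M(89), P2:I, P3:I | bus: none
[16] P0: load  L2 | P0:S(89), P1:O(89), P2:I, P3:I | bus: BusRd
[17] P3: load  L0 | P0:I, P1:O(25), P2:I, P3:S(25) | bus: BusRd
[18] P3: store L1 := 84 | P0:I, P1:I, P2:I, P3:M(84) | bus: BusUpgr
[19] P3: load  L0 | P0:I, P1:O(25), P2:I, P3:S(25) | bus: none
[20] P0: store L0 := 81 | P0:M(81), P1:I, P2:I, P3:I | bus: BusRdX,Flush
[21] P2: load  L2 | P0:S(89), P1:O(89), P2:S(89), P3:I | bus: BusRd
[22] P0: load  L2 | P0:S(89), P1:O(89), P2:S(89), P3:I | bus: none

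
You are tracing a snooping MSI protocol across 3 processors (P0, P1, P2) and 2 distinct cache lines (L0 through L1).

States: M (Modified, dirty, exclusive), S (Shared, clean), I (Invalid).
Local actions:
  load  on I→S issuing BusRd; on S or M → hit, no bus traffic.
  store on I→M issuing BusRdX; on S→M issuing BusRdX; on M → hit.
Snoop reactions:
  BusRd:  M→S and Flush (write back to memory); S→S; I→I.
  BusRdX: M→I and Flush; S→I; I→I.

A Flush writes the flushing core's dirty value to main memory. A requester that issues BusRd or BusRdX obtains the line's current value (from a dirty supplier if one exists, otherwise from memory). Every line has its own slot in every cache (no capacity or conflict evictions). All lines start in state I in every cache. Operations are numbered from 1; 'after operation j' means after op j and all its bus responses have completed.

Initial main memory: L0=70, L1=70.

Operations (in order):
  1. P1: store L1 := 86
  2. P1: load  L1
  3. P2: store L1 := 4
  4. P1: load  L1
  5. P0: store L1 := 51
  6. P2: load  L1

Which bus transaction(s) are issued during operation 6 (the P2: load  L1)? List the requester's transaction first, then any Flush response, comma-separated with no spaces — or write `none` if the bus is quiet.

1. P1: store L1 := 86  bus=[BusRdX]  L1: P0=I P1=M P2=I  mem[L1]=70
2. P1: load  L1  bus=[-]  L1: P0=I P1=M P2=I  mem[L1]=70
3. P2: store L1 := 4  bus=[BusRdX,Flush]  L1: P0=I P1=I P2=M  mem[L1]=86
4. P1: load  L1  bus=[BusRd,Flush]  L1: P0=I P1=S P2=S  mem[L1]=4
5. P0: store L1 := 51  bus=[BusRdX]  L1: P0=M P1=I P2=I  mem[L1]=4
6. P2: load  L1  bus=[BusRd,Flush]  L1: P0=S P1=I P2=S  mem[L1]=51

bus = BusRd,Flush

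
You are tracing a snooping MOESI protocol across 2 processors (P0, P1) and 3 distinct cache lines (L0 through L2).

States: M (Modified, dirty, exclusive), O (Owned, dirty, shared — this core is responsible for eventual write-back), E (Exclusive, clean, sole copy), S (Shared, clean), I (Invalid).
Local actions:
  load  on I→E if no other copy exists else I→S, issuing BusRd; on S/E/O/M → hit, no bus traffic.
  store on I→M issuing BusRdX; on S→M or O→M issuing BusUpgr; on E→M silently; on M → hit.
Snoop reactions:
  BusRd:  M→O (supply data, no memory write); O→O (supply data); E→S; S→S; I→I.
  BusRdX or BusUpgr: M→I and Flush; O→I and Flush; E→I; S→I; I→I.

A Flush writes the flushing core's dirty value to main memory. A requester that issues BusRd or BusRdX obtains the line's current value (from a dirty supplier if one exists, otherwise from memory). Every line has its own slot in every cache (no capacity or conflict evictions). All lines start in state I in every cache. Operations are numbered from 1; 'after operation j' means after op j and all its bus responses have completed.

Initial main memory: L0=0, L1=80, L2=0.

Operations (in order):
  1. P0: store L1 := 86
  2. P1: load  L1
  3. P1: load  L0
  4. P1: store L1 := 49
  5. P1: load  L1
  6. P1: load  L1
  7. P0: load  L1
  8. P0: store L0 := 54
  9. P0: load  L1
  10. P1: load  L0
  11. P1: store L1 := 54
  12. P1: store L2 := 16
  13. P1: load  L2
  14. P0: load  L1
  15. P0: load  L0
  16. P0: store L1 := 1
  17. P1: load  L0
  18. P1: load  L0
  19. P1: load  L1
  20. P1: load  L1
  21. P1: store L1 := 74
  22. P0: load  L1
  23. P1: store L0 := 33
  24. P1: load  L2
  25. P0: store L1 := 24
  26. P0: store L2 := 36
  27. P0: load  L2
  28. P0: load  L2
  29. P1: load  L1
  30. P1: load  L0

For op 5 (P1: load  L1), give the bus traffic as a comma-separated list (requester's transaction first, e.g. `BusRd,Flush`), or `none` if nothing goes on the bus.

bus = none

[1] P0: store L1 := 86 | P0:M(86), P1:I | bus: BusRdX
[2] P1: load  L1 | P0:O(86), P1:S(86) | bus: BusRd
[3] P1: load  L0 | P0:I, P1:E(0) | bus: BusRd
[4] P1: store L1 := 49 | P0:I, P1:M(49) | bus: BusUpgr,Flush
[5] P1: load  L1 | P0:I, P1:M(49) | bus: none
[6] P1: load  L1 | P0:I, P1:M(49) | bus: none
[7] P0: load  L1 | P0:S(49), P1:O(49) | bus: BusRd
[8] P0: store L0 := 54 | P0:M(54), P1:I | bus: BusRdX
[9] P0: load  L1 | P0:S(49), P1:O(49) | bus: none
[10] P1: load  L0 | P0:O(54), P1:S(54) | bus: BusRd
[11] P1: store L1 := 54 | P0:I, P1:M(54) | bus: BusUpgr
[12] P1: store L2 := 16 | P0:I, P1:M(16) | bus: BusRdX
[13] P1: load  L2 | P0:I, P1:M(16) | bus: none
[14] P0: load  L1 | P0:S(54), P1:O(54) | bus: BusRd
[15] P0: load  L0 | P0:O(54), P1:S(54) | bus: none
[16] P0: store L1 := 1 | P0:M(1), P1:I | bus: BusUpgr,Flush
[17] P1: load  L0 | P0:O(54), P1:S(54) | bus: none
[18] P1: load  L0 | P0:O(54), P1:S(54) | bus: none
[19] P1: load  L1 | P0:O(1), P1:S(1) | bus: BusRd
[20] P1: load  L1 | P0:O(1), P1:S(1) | bus: none
[21] P1: store L1 := 74 | P0:I, P1:M(74) | bus: BusUpgr,Flush
[22] P0: load  L1 | P0:S(74), P1:O(74) | bus: BusRd
[23] P1: store L0 := 33 | P0:I, P1:M(33) | bus: BusUpgr,Flush
[24] P1: load  L2 | P0:I, P1:M(16) | bus: none
[25] P0: store L1 := 24 | P0:M(24), P1:I | bus: BusUpgr,Flush
[26] P0: store L2 := 36 | P0:M(36), P1:I | bus: BusRdX,Flush
[27] P0: load  L2 | P0:M(36), P1:I | bus: none
[28] P0: load  L2 | P0:M(36), P1:I | bus: none
[29] P1: load  L1 | P0:O(24), P1:S(24) | bus: BusRd
[30] P1: load  L0 | P0:I, P1:M(33) | bus: none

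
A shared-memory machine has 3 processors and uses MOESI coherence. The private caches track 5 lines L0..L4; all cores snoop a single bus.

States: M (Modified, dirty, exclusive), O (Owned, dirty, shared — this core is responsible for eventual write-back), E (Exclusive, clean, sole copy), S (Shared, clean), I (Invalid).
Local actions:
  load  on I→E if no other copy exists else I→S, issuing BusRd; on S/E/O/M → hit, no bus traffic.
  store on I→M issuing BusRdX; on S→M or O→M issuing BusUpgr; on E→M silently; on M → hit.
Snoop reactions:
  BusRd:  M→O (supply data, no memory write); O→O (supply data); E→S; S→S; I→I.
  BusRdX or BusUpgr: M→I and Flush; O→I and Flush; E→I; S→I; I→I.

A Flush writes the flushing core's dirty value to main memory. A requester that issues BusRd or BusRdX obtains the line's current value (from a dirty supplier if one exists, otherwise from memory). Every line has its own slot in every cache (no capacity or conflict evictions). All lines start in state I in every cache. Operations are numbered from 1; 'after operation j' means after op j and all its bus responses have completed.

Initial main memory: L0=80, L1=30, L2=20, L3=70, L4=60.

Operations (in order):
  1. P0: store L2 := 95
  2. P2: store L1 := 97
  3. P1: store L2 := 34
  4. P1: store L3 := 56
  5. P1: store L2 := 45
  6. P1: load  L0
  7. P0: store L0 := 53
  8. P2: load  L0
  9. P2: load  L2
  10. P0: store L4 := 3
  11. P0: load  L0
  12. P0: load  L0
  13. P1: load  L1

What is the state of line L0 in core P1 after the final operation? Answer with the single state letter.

[1] P0: store L2 := 95 | P0:M(95), P1:I, P2:I | bus: BusRdX
[2] P2: store L1 := 97 | P0:I, P1:I, P2:M(97) | bus: BusRdX
[3] P1: store L2 := 34 | P0:I, P1:M(34), P2:I | bus: BusRdX,Flush
[4] P1: store L3 := 56 | P0:I, P1:M(56), P2:I | bus: BusRdX
[5] P1: store L2 := 45 | P0:I, P1:M(45), P2:I | bus: none
[6] P1: load  L0 | P0:I, P1:E(80), P2:I | bus: BusRd
[7] P0: store L0 := 53 | P0:M(53), P1:I, P2:I | bus: BusRdX
[8] P2: load  L0 | P0:O(53), P1:I, P2:S(53) | bus: BusRd
[9] P2: load  L2 | P0:I, P1:O(45), P2:S(45) | bus: BusRd
[10] P0: store L4 := 3 | P0:M(3), P1:I, P2:I | bus: BusRdX
[11] P0: load  L0 | P0:O(53), P1:I, P2:S(53) | bus: none
[12] P0: load  L0 | P0:O(53), P1:I, P2:S(53) | bus: none
[13] P1: load  L1 | P0:I, P1:S(97), P2:O(97) | bus: BusRd

state = I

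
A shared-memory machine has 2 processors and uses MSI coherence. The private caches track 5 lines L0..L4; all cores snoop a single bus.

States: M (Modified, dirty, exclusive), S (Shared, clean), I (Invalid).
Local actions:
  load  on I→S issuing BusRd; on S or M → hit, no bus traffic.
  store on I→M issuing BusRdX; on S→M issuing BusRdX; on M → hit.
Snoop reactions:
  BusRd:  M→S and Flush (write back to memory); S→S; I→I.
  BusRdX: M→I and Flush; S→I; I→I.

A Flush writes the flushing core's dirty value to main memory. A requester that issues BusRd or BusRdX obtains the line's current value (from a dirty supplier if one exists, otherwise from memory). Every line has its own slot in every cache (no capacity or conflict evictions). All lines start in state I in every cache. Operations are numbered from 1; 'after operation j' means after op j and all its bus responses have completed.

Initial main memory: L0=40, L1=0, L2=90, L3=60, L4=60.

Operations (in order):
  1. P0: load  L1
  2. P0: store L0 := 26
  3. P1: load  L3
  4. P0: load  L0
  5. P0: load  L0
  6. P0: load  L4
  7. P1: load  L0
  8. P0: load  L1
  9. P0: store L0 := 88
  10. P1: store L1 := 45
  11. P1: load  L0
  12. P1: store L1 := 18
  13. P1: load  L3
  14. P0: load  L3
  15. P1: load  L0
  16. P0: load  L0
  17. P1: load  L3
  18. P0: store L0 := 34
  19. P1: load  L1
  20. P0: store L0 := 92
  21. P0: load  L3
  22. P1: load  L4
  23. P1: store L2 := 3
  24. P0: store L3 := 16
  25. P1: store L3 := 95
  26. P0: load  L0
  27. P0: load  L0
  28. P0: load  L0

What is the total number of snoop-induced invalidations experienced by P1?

1. P0: load  L1  bus=[BusRd]  L1: P0=S P1=I  mem[L1]=0
2. P0: store L0 := 26  bus=[BusRdX]  L0: P0=M P1=I  mem[L0]=40
3. P1: load  L3  bus=[BusRd]  L3: P0=I P1=S  mem[L3]=60
4. P0: load  L0  bus=[-]  L0: P0=M P1=I  mem[L0]=40
5. P0: load  L0  bus=[-]  L0: P0=M P1=I  mem[L0]=40
6. P0: load  L4  bus=[BusRd]  L4: P0=S P1=I  mem[L4]=60
7. P1: load  L0  bus=[BusRd,Flush]  L0: P0=S P1=S  mem[L0]=26
8. P0: load  L1  bus=[-]  L1: P0=S P1=I  mem[L1]=0
9. P0: store L0 := 88  bus=[BusRdX]  L0: P0=M P1=I  mem[L0]=26
10. P1: store L1 := 45  bus=[BusRdX]  L1: P0=I P1=M  mem[L1]=0
11. P1: load  L0  bus=[BusRd,Flush]  L0: P0=S P1=S  mem[L0]=88
12. P1: store L1 := 18  bus=[-]  L1: P0=I P1=M  mem[L1]=0
13. P1: load  L3  bus=[-]  L3: P0=I P1=S  mem[L3]=60
14. P0: load  L3  bus=[BusRd]  L3: P0=S P1=S  mem[L3]=60
15. P1: load  L0  bus=[-]  L0: P0=S P1=S  mem[L0]=88
16. P0: load  L0  bus=[-]  L0: P0=S P1=S  mem[L0]=88
17. P1: load  L3  bus=[-]  L3: P0=S P1=S  mem[L3]=60
18. P0: store L0 := 34  bus=[BusRdX]  L0: P0=M P1=I  mem[L0]=88
19. P1: load  L1  bus=[-]  L1: P0=I P1=M  mem[L1]=0
20. P0: store L0 := 92  bus=[-]  L0: P0=M P1=I  mem[L0]=88
21. P0: load  L3  bus=[-]  L3: P0=S P1=S  mem[L3]=60
22. P1: load  L4  bus=[BusRd]  L4: P0=S P1=S  mem[L4]=60
23. P1: store L2 := 3  bus=[BusRdX]  L2: P0=I P1=M  mem[L2]=90
24. P0: store L3 := 16  bus=[BusRdX]  L3: P0=M P1=I  mem[L3]=60
25. P1: store L3 := 95  bus=[BusRdX,Flush]  L3: P0=I P1=M  mem[L3]=16
26. P0: load  L0  bus=[-]  L0: P0=M P1=I  mem[L0]=88
27. P0: load  L0  bus=[-]  L0: P0=M P1=I  mem[L0]=88
28. P0: load  L0  bus=[-]  L0: P0=M P1=I  mem[L0]=88

invalidations = 3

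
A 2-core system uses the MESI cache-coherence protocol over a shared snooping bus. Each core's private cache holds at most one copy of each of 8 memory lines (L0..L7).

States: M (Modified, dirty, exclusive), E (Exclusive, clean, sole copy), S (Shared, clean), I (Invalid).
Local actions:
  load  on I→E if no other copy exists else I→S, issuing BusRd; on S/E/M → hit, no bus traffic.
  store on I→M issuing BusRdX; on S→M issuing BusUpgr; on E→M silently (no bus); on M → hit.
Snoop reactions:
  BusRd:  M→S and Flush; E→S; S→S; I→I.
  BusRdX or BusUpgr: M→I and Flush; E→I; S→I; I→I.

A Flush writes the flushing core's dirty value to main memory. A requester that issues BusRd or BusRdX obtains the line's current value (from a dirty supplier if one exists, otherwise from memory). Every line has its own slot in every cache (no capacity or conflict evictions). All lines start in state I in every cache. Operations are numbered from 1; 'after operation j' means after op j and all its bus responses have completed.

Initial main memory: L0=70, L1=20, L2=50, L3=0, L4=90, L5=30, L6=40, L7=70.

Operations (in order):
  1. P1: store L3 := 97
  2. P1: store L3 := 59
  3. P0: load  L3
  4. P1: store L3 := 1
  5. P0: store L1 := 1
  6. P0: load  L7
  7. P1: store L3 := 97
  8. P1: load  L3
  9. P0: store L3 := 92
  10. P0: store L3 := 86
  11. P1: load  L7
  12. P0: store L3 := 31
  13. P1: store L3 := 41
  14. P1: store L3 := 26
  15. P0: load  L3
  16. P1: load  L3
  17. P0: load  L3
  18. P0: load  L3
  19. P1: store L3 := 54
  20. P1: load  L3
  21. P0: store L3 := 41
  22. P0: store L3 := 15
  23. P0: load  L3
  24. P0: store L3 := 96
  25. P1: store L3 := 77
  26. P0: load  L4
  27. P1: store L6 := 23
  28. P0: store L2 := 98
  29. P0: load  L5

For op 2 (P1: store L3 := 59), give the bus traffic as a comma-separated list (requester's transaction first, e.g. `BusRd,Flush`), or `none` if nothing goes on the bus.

bus = none

[1] P1: store L3 := 97 | P0:I, P1:M(97) | bus: BusRdX
[2] P1: store L3 := 59 | P0:I, P1:M(59) | bus: none
[3] P0: load  L3 | P0:S(59), P1:S(59) | bus: BusRd,Flush
[4] P1: store L3 := 1 | P0:I, P1:M(1) | bus: BusUpgr
[5] P0: store L1 := 1 | P0:M(1), P1:I | bus: BusRdX
[6] P0: load  L7 | P0:E(70), P1:I | bus: BusRd
[7] P1: store L3 := 97 | P0:I, P1:M(97) | bus: none
[8] P1: load  L3 | P0:I, P1:M(97) | bus: none
[9] P0: store L3 := 92 | P0:M(92), P1:I | bus: BusRdX,Flush
[10] P0: store L3 := 86 | P0:M(86), P1:I | bus: none
[11] P1: load  L7 | P0:S(70), P1:S(70) | bus: BusRd
[12] P0: store L3 := 31 | P0:M(31), P1:I | bus: none
[13] P1: store L3 := 41 | P0:I, P1:M(41) | bus: BusRdX,Flush
[14] P1: store L3 := 26 | P0:I, P1:M(26) | bus: none
[15] P0: load  L3 | P0:S(26), P1:S(26) | bus: BusRd,Flush
[16] P1: load  L3 | P0:S(26), P1:S(26) | bus: none
[17] P0: load  L3 | P0:S(26), P1:S(26) | bus: none
[18] P0: load  L3 | P0:S(26), P1:S(26) | bus: none
[19] P1: store L3 := 54 | P0:I, P1:M(54) | bus: BusUpgr
[20] P1: load  L3 | P0:I, P1:M(54) | bus: none
[21] P0: store L3 := 41 | P0:M(41), P1:I | bus: BusRdX,Flush
[22] P0: store L3 := 15 | P0:M(15), P1:I | bus: none
[23] P0: load  L3 | P0:M(15), P1:I | bus: none
[24] P0: store L3 := 96 | P0:M(96), P1:I | bus: none
[25] P1: store L3 := 77 | P0:I, P1:M(77) | bus: BusRdX,Flush
[26] P0: load  L4 | P0:E(90), P1:I | bus: BusRd
[27] P1: store L6 := 23 | P0:I, P1:M(23) | bus: BusRdX
[28] P0: store L2 := 98 | P0:M(98), P1:I | bus: BusRdX
[29] P0: load  L5 | P0:E(30), P1:I | bus: BusRd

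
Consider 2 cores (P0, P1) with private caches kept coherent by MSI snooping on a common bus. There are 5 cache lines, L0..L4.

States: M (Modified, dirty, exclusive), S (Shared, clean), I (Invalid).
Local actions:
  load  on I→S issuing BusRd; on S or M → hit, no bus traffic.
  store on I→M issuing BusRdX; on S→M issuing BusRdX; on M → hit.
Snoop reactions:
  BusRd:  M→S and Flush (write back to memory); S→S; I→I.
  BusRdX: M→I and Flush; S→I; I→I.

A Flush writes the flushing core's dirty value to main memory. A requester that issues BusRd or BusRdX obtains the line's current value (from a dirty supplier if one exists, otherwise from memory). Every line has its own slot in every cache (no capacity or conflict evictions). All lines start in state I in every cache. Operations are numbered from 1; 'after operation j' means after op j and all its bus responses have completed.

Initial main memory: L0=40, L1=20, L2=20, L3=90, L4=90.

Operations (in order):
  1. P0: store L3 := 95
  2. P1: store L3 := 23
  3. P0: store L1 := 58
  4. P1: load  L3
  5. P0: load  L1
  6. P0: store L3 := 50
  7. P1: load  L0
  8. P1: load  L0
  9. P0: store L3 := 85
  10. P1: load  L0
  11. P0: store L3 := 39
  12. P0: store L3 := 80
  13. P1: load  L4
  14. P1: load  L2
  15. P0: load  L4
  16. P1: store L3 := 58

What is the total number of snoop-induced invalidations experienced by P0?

step 1: P0: store L3 := 95  ⟶  MI  (L3)  txn=BusRdX  M[L3]=90
step 2: P1: store L3 := 23  ⟶  IM  (L3)  txn=BusRdX+Flush  M[L3]=95
step 3: P0: store L1 := 58  ⟶  MI  (L1)  txn=BusRdX  M[L1]=20
step 4: P1: load  L3  ⟶  IM  (L3)  txn=∅  M[L3]=95
step 5: P0: load  L1  ⟶  MI  (L1)  txn=∅  M[L1]=20
step 6: P0: store L3 := 50  ⟶  MI  (L3)  txn=BusRdX+Flush  M[L3]=23
step 7: P1: load  L0  ⟶  IS  (L0)  txn=BusRd  M[L0]=40
step 8: P1: load  L0  ⟶  IS  (L0)  txn=∅  M[L0]=40
step 9: P0: store L3 := 85  ⟶  MI  (L3)  txn=∅  M[L3]=23
step 10: P1: load  L0  ⟶  IS  (L0)  txn=∅  M[L0]=40
step 11: P0: store L3 := 39  ⟶  MI  (L3)  txn=∅  M[L3]=23
step 12: P0: store L3 := 80  ⟶  MI  (L3)  txn=∅  M[L3]=23
step 13: P1: load  L4  ⟶  IS  (L4)  txn=BusRd  M[L4]=90
step 14: P1: load  L2  ⟶  IS  (L2)  txn=BusRd  M[L2]=20
step 15: P0: load  L4  ⟶  SS  (L4)  txn=BusRd  M[L4]=90
step 16: P1: store L3 := 58  ⟶  IM  (L3)  txn=BusRdX+Flush  M[L3]=80

invalidations = 2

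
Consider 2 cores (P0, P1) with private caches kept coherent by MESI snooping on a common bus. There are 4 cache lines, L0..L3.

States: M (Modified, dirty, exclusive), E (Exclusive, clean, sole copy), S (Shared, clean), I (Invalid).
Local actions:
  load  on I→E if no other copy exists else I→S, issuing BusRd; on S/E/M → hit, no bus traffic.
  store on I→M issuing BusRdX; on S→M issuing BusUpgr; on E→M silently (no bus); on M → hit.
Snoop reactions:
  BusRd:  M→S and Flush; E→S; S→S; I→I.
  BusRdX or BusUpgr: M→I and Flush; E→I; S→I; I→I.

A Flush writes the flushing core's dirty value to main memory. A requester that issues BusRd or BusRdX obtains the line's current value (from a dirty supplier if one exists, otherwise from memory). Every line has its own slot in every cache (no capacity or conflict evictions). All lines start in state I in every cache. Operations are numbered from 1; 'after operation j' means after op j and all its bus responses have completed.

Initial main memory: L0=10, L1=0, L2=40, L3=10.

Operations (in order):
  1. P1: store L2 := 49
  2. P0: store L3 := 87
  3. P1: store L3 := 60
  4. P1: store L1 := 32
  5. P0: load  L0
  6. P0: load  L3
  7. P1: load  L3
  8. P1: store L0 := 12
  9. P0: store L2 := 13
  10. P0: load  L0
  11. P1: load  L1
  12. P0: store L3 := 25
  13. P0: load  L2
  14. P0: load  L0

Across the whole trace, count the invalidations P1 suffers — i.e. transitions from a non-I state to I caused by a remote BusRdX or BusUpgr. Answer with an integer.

step 1: P1: store L2 := 49  ⟶  IM  (L2)  txn=BusRdX  M[L2]=40
step 2: P0: store L3 := 87  ⟶  MI  (L3)  txn=BusRdX  M[L3]=10
step 3: P1: store L3 := 60  ⟶  IM  (L3)  txn=BusRdX+Flush  M[L3]=87
step 4: P1: store L1 := 32  ⟶  IM  (L1)  txn=BusRdX  M[L1]=0
step 5: P0: load  L0  ⟶  EI  (L0)  txn=BusRd  M[L0]=10
step 6: P0: load  L3  ⟶  SS  (L3)  txn=BusRd+Flush  M[L3]=60
step 7: P1: load  L3  ⟶  SS  (L3)  txn=∅  M[L3]=60
step 8: P1: store L0 := 12  ⟶  IM  (L0)  txn=BusRdX  M[L0]=10
step 9: P0: store L2 := 13  ⟶  MI  (L2)  txn=BusRdX+Flush  M[L2]=49
step 10: P0: load  L0  ⟶  SS  (L0)  txn=BusRd+Flush  M[L0]=12
step 11: P1: load  L1  ⟶  IM  (L1)  txn=∅  M[L1]=0
step 12: P0: store L3 := 25  ⟶  MI  (L3)  txn=BusUpgr  M[L3]=60
step 13: P0: load  L2  ⟶  MI  (L2)  txn=∅  M[L2]=49
step 14: P0: load  L0  ⟶  SS  (L0)  txn=∅  M[L0]=12

invalidations = 2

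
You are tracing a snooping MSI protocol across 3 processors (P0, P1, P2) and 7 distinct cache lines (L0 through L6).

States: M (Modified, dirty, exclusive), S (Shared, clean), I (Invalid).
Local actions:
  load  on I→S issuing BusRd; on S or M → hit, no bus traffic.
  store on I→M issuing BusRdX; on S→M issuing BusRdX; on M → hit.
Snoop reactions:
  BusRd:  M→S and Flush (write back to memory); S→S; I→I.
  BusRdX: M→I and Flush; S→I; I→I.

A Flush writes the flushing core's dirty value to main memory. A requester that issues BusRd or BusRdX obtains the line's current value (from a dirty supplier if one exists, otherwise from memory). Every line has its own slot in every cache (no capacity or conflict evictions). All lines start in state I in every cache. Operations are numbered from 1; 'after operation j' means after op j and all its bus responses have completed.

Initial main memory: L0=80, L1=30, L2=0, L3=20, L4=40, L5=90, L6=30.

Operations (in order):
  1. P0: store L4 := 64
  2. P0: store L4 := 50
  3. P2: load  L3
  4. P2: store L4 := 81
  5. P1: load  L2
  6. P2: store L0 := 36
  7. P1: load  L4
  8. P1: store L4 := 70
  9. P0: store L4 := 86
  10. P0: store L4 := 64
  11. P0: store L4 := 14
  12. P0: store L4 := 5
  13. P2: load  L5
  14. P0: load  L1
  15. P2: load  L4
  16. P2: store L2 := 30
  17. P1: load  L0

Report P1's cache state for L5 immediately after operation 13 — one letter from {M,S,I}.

step 1: P0: store L4 := 64  ⟶  MII  (L4)  txn=BusRdX  M[L4]=40
step 2: P0: store L4 := 50  ⟶  MII  (L4)  txn=∅  M[L4]=40
step 3: P2: load  L3  ⟶  IIS  (L3)  txn=BusRd  M[L3]=20
step 4: P2: store L4 := 81  ⟶  IIM  (L4)  txn=BusRdX+Flush  M[L4]=50
step 5: P1: load  L2  ⟶  ISI  (L2)  txn=BusRd  M[L2]=0
step 6: P2: store L0 := 36  ⟶  IIM  (L0)  txn=BusRdX  M[L0]=80
step 7: P1: load  L4  ⟶  ISS  (L4)  txn=BusRd+Flush  M[L4]=81
step 8: P1: store L4 := 70  ⟶  IMI  (L4)  txn=BusRdX  M[L4]=81
step 9: P0: store L4 := 86  ⟶  MII  (L4)  txn=BusRdX+Flush  M[L4]=70
step 10: P0: store L4 := 64  ⟶  MII  (L4)  txn=∅  M[L4]=70
step 11: P0: store L4 := 14  ⟶  MII  (L4)  txn=∅  M[L4]=70
step 12: P0: store L4 := 5  ⟶  MII  (L4)  txn=∅  M[L4]=70
step 13: P2: load  L5  ⟶  IIS  (L5)  txn=BusRd  M[L5]=90
step 14: P0: load  L1  ⟶  SII  (L1)  txn=BusRd  M[L1]=30
step 15: P2: load  L4  ⟶  SIS  (L4)  txn=BusRd+Flush  M[L4]=5
step 16: P2: store L2 := 30  ⟶  IIM  (L2)  txn=BusRdX  M[L2]=0
step 17: P1: load  L0  ⟶  ISS  (L0)  txn=BusRd+Flush  M[L0]=36

state = I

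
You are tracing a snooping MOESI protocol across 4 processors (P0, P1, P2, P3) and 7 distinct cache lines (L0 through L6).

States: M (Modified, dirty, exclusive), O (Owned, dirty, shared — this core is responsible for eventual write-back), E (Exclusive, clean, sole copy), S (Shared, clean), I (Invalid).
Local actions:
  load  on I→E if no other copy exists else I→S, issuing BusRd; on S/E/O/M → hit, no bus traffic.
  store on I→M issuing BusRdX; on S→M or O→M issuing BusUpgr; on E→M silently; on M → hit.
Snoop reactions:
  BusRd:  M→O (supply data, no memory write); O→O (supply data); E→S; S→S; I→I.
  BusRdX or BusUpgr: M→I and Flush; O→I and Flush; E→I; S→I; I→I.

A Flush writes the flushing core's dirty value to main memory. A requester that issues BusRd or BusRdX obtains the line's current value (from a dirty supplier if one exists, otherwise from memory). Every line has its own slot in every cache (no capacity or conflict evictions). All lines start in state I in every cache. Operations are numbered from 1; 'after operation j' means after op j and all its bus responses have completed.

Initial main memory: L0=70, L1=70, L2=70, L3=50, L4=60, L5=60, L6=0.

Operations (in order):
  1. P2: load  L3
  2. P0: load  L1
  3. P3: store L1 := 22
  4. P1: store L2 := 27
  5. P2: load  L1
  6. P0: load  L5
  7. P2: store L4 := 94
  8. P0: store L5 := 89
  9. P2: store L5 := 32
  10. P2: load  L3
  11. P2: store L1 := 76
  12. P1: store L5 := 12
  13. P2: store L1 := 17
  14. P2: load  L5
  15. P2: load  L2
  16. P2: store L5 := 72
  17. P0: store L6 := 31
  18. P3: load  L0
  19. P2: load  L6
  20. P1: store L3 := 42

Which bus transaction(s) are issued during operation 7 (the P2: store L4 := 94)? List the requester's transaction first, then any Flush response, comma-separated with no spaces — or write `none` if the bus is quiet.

bus = BusRdX

  op1 P2: load  L3 → I/I/E/I on L3; bus BusRd; mem=50
  op2 P0: load  L1 → E/I/I/I on L1; bus BusRd; mem=70
  op3 P3: store L1 := 22 → I/I/I/M on L1; bus BusRdX; mem=70
  op4 P1: store L2 := 27 → I/M/I/I on L2; bus BusRdX; mem=70
  op5 P2: load  L1 → I/I/S/O on L1; bus BusRd; mem=70
  op6 P0: load  L5 → E/I/I/I on L5; bus BusRd; mem=60
  op7 P2: store L4 := 94 → I/I/M/I on L4; bus BusRdX; mem=60
  op8 P0: store L5 := 89 → M/I/I/I on L5; bus (none); mem=60
  op9 P2: store L5 := 32 → I/I/M/I on L5; bus BusRdX Flush; mem=89
  op10 P2: load  L3 → I/I/E/I on L3; bus (none); mem=50
  op11 P2: store L1 := 76 → I/I/M/I on L1; bus BusUpgr Flush; mem=22
  op12 P1: store L5 := 12 → I/M/I/I on L5; bus BusRdX Flush; mem=32
  op13 P2: store L1 := 17 → I/I/M/I on L1; bus (none); mem=22
  op14 P2: load  L5 → I/O/S/I on L5; bus BusRd; mem=32
  op15 P2: load  L2 → I/O/S/I on L2; bus BusRd; mem=70
  op16 P2: store L5 := 72 → I/I/M/I on L5; bus BusUpgr Flush; mem=12
  op17 P0: store L6 := 31 → M/I/I/I on L6; bus BusRdX; mem=0
  op18 P3: load  L0 → I/I/I/E on L0; bus BusRd; mem=70
  op19 P2: load  L6 → O/I/S/I on L6; bus BusRd; mem=0
  op20 P1: store L3 := 42 → I/M/I/I on L3; bus BusRdX; mem=50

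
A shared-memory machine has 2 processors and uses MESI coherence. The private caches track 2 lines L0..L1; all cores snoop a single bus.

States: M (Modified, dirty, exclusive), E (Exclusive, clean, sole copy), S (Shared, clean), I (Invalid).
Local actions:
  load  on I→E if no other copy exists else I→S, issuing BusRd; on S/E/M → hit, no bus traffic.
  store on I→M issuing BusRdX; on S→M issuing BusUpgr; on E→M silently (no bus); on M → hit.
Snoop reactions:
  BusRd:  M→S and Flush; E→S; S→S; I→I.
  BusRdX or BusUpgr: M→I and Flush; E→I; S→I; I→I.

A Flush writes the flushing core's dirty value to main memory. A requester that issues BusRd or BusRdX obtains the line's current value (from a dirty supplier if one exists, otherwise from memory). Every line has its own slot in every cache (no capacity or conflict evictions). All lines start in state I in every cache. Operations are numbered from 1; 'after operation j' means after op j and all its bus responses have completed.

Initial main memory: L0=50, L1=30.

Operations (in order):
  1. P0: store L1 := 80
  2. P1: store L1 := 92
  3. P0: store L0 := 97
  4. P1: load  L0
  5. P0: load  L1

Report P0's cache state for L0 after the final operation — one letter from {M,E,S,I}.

state = S

  op1 P0: store L1 := 80 → M/I on L1; bus BusRdX; mem=30
  op2 P1: store L1 := 92 → I/M on L1; bus BusRdX Flush; mem=80
  op3 P0: store L0 := 97 → M/I on L0; bus BusRdX; mem=50
  op4 P1: load  L0 → S/S on L0; bus BusRd Flush; mem=97
  op5 P0: load  L1 → S/S on L1; bus BusRd Flush; mem=92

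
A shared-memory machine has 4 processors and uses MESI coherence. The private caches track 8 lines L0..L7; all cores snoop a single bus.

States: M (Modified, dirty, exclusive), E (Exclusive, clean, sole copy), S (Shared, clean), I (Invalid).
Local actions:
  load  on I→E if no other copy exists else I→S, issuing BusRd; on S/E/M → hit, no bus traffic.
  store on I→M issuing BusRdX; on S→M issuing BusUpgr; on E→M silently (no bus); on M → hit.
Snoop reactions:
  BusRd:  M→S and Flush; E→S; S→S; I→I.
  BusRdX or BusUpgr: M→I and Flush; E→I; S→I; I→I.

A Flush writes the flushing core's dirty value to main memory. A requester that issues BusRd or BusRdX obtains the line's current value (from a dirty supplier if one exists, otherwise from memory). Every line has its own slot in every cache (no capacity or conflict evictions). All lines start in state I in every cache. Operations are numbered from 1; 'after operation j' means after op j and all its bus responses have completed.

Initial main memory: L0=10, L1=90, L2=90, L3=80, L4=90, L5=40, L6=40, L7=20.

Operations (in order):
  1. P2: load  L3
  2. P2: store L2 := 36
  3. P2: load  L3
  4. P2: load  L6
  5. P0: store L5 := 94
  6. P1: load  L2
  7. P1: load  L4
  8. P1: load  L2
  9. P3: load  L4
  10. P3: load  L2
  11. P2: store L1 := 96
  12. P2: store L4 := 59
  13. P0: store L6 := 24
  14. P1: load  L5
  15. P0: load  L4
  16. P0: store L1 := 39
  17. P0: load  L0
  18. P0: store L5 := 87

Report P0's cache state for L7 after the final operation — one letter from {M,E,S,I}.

1. P2: load  L3  bus=[BusRd]  L3: P0=I P1=I P2=E P3=I  mem[L3]=80
2. P2: store L2 := 36  bus=[BusRdX]  L2: P0=I P1=I P2=M P3=I  mem[L2]=90
3. P2: load  L3  bus=[-]  L3: P0=I P1=I P2=E P3=I  mem[L3]=80
4. P2: load  L6  bus=[BusRd]  L6: P0=I P1=I P2=E P3=I  mem[L6]=40
5. P0: store L5 := 94  bus=[BusRdX]  L5: P0=M P1=I P2=I P3=I  mem[L5]=40
6. P1: load  L2  bus=[BusRd,Flush]  L2: P0=I P1=S P2=S P3=I  mem[L2]=36
7. P1: load  L4  bus=[BusRd]  L4: P0=I P1=E P2=I P3=I  mem[L4]=90
8. P1: load  L2  bus=[-]  L2: P0=I P1=S P2=S P3=I  mem[L2]=36
9. P3: load  L4  bus=[BusRd]  L4: P0=I P1=S P2=I P3=S  mem[L4]=90
10. P3: load  L2  bus=[BusRd]  L2: P0=I P1=S P2=S P3=S  mem[L2]=36
11. P2: store L1 := 96  bus=[BusRdX]  L1: P0=I P1=I P2=M P3=I  mem[L1]=90
12. P2: store L4 := 59  bus=[BusRdX]  L4: P0=I P1=I P2=M P3=I  mem[L4]=90
13. P0: store L6 := 24  bus=[BusRdX]  L6: P0=M P1=I P2=I P3=I  mem[L6]=40
14. P1: load  L5  bus=[BusRd,Flush]  L5: P0=S P1=S P2=I P3=I  mem[L5]=94
15. P0: load  L4  bus=[BusRd,Flush]  L4: P0=S P1=I P2=S P3=I  mem[L4]=59
16. P0: store L1 := 39  bus=[BusRdX,Flush]  L1: P0=M P1=I P2=I P3=I  mem[L1]=96
17. P0: load  L0  bus=[BusRd]  L0: P0=E P1=I P2=I P3=I  mem[L0]=10
18. P0: store L5 := 87  bus=[BusUpgr]  L5: P0=M P1=I P2=I P3=I  mem[L5]=94

state = I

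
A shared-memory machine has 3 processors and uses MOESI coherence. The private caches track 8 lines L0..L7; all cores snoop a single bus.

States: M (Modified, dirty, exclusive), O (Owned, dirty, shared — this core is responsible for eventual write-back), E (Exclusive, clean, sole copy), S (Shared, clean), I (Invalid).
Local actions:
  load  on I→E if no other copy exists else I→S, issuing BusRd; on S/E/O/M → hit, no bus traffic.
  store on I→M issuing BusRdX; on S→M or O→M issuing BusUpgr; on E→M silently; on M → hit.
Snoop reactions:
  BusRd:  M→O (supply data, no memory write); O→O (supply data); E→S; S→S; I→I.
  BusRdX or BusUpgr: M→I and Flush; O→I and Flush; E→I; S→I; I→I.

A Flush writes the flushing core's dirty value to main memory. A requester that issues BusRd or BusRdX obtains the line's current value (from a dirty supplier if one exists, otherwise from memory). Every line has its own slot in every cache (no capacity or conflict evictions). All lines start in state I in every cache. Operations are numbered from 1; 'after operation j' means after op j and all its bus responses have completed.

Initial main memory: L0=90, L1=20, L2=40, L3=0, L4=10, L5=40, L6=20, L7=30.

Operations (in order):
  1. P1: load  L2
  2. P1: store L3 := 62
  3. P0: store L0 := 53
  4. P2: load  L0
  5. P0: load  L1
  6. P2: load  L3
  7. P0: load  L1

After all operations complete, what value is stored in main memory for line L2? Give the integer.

memory[L2] = 40

step 1: P1: load  L2  ⟶  IEI  (L2)  txn=BusRd  M[L2]=40
step 2: P1: store L3 := 62  ⟶  IMI  (L3)  txn=BusRdX  M[L3]=0
step 3: P0: store L0 := 53  ⟶  MII  (L0)  txn=BusRdX  M[L0]=90
step 4: P2: load  L0  ⟶  OIS  (L0)  txn=BusRd  M[L0]=90
step 5: P0: load  L1  ⟶  EII  (L1)  txn=BusRd  M[L1]=20
step 6: P2: load  L3  ⟶  IOS  (L3)  txn=BusRd  M[L3]=0
step 7: P0: load  L1  ⟶  EII  (L1)  txn=∅  M[L1]=20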